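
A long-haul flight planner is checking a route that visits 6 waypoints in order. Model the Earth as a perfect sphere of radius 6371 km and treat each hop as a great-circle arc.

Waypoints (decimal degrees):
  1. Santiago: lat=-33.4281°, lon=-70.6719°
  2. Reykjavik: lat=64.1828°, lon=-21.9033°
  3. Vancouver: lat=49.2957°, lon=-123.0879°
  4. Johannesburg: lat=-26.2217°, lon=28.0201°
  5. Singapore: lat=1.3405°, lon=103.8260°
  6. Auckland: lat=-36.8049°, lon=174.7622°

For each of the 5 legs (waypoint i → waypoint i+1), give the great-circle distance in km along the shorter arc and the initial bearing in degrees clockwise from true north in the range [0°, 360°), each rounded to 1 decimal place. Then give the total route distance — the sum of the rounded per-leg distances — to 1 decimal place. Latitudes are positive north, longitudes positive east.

Leg 1: dist=11659.2 km, bearing=19.8°
Leg 2: dist=5687.3 km, bearing=304.8°
Leg 3: dist=16446.4 km, bearing=54.7°
Leg 4: dist=8662.4 km, bearing=82.4°
Leg 5: dist=8414.6 km, bearing=128.6°
Total: 50869.9 km

Leg 1: φ1=-0.5834304, φ2=1.1202012, Δφ=1.7036316, Δλ=0.8511726 rad; a=sin²(Δφ/2)+cosφ1·cosφ2·sin²(Δλ/2)=0.6281738833; c=2·atan2(√a, √(1-a))=1.830038132; dist=6371·c=11659.173 ≈ 11659.2 km; running total=11659.2 km
Leg 1 bearing: y=sinΔλ·cosφ2=0.32752045, x=cosφ1·sinφ2-sinφ1·cosφ2·cosΔλ=0.90940430; θ=atan2(y, x)=19.8064° ≈ 19.8°
Leg 2: φ1=1.1202012, φ2=0.8603723, Δφ=-0.2598289, Δλ=-1.7660044 rad; a=sin²(Δφ/2)+cosφ1·cosφ2·sin²(Δλ/2)=0.1863355282; c=2·atan2(√a, √(1-a))=0.892677782; dist=6371·c=5687.250 ≈ 5687.3 km; running total=17346.5 km
Leg 2 bearing: y=sinΔλ·cosφ2=-0.63976913, x=cosφ1·sinφ2-sinφ1·cosφ2·cosΔλ=0.44402011; θ=atan2(y, x)=-55.2381° <0 so +360° → 304.7619° ≈ 304.8°
Leg 3: φ1=0.8603723, φ2=-0.4576550, Δφ=-1.3180273, Δλ=2.6373321 rad; a=sin²(Δφ/2)+cosφ1·cosφ2·sin²(Δλ/2)=0.9235901711; c=2·atan2(√a, √(1-a))=2.581451911; dist=6371·c=16446.430 ≈ 16446.4 km; running total=33792.9 km
Leg 3 bearing: y=sinΔλ·cosφ2=0.43343866, x=cosφ1·sinφ2-sinφ1·cosφ2·cosΔλ=0.30727251; θ=atan2(y, x)=54.6665° ≈ 54.7°
Leg 4: φ1=-0.4576550, φ2=0.0233961, Δφ=0.4810511, Δλ=1.3230625 rad; a=sin²(Δφ/2)+cosφ1·cosφ2·sin²(Δλ/2)=0.3952116131; c=2·atan2(√a, √(1-a))=1.359654226; dist=6371·c=8662.357 ≈ 8662.4 km; running total=42455.3 km
Leg 4 bearing: y=sinΔλ·cosφ2=0.96920528, x=cosφ1·sinφ2-sinφ1·cosφ2·cosΔλ=0.12930079; θ=atan2(y, x)=82.4011° ≈ 82.4°
Leg 5: φ1=0.0233961, φ2=-0.6423667, Δφ=-0.6657628, Δλ=1.2380702 rad; a=sin²(Δφ/2)+cosφ1·cosφ2·sin²(Δλ/2)=0.3762839709; c=2·atan2(√a, √(1-a))=1.320767326; dist=6371·c=8414.609 ≈ 8414.6 km; running total=50869.9 km
Leg 5 bearing: y=sinΔλ·cosφ2=0.75676721, x=cosφ1·sinφ2-sinφ1·cosφ2·cosΔλ=-0.60504609; θ=atan2(y, x)=128.6428° ≈ 128.6°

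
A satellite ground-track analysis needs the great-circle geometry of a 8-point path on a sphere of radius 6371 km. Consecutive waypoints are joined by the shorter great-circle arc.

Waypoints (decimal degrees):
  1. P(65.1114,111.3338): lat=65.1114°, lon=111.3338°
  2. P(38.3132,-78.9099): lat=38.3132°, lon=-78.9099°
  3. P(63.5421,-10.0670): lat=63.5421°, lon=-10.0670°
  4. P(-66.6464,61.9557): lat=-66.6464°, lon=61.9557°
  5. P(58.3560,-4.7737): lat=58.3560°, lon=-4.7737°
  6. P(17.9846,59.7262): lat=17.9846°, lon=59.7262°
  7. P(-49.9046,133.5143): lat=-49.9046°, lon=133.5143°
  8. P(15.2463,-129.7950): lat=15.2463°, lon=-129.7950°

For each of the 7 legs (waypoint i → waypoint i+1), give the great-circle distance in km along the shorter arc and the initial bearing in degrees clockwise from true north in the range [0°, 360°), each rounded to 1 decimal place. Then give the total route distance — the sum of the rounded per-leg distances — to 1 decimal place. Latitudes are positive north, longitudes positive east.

Leg 1: dist=8480.3 km, bearing=8.3°
Leg 2: dist=5233.1 km, bearing=34.6°
Leg 3: dist=15580.8 km, bearing=144.0°
Leg 4: dist=14942.4 km, bearing=317.6°
Leg 5: dist=6834.7 km, bearing=102.3°
Leg 6: dist=10423.0 km, bearing=141.7°
Leg 7: dist=11772.9 km, bearing=85.0°
Total: 73267.2 km

Leg 1: φ1=1.1364083, φ2=0.6686915, Δφ=-0.4677168, Δλ=-3.3203789 rad; a=sin²(Δφ/2)+cosφ1·cosφ2·sin²(Δλ/2)=0.3812854391; c=2·atan2(√a, √(1-a))=1.331077892; dist=6371·c=8480.297 ≈ 8480.3 km; running total=8480.3 km
Leg 1 bearing: y=sinΔλ·cosφ2=0.13953558, x=cosφ1·sinφ2-sinφ1·cosφ2·cosΔλ=0.96133097; θ=atan2(y, x)=8.2587° ≈ 8.3°
Leg 2: φ1=0.6686915, φ2=1.1090189, Δφ=0.4403274, Δλ=1.2015353 rad; a=sin²(Δφ/2)+cosφ1·cosφ2·sin²(Δλ/2)=0.1593994172; c=2·atan2(√a, √(1-a))=0.821394221; dist=6371·c=5233.103 ≈ 5233.1 km; running total=13713.4 km
Leg 2 bearing: y=sinΔλ·cosφ2=0.41550817, x=cosφ1·sinφ2-sinφ1·cosφ2·cosΔλ=0.60275860; θ=atan2(y, x)=34.5802° ≈ 34.6°
Leg 3: φ1=1.1090189, φ2=-1.1631991, Δφ=-2.2722180, Δλ=1.2570333 rad; a=sin²(Δφ/2)+cosφ1·cosφ2·sin²(Δλ/2)=0.8837041390; c=2·atan2(√a, √(1-a))=2.445585394; dist=6371·c=15580.825 ≈ 15580.8 km; running total=29294.2 km
Leg 3 bearing: y=sinΔλ·cosφ2=0.37705162, x=cosφ1·sinφ2-sinφ1·cosφ2·cosΔλ=-0.51857171; θ=atan2(y, x)=143.9792° ≈ 144.0°
Leg 4: φ1=-1.1631991, φ2=1.0185043, Δφ=2.1817035, Δλ=-1.1646477 rad; a=sin²(Δφ/2)+cosφ1·cosφ2·sin²(Δλ/2)=0.8497084676; c=2·atan2(√a, √(1-a))=2.345377696; dist=6371·c=14942.401 ≈ 14942.4 km; running total=44236.6 km
Leg 4 bearing: y=sinΔλ·cosφ2=-0.48195997, x=cosφ1·sinφ2-sinφ1·cosφ2·cosΔλ=0.52775992; θ=atan2(y, x)=-42.4029° <0 so +360° → 317.5971° ≈ 317.6°
Leg 5: φ1=1.0185043, φ2=0.3138905, Δφ=-0.7046139, Δλ=1.1257356 rad; a=sin²(Δφ/2)+cosφ1·cosφ2·sin²(Δλ/2)=0.2611578422; c=2·atan2(√a, √(1-a))=1.072779367; dist=6371·c=6834.677 ≈ 6834.7 km; running total=51071.3 km
Leg 5 bearing: y=sinΔλ·cosφ2=0.85848384, x=cosφ1·sinφ2-sinφ1·cosφ2·cosΔλ=-0.18660974; θ=atan2(y, x)=102.2637° ≈ 102.3°
Leg 6: φ1=0.3138905, φ2=-0.8709996, Δφ=-1.1848901, Δλ=1.2878453 rad; a=sin²(Δφ/2)+cosφ1·cosφ2·sin²(Δλ/2)=0.5325819753; c=2·atan2(√a, √(1-a))=1.636006484; dist=6371·c=10422.997 ≈ 10423.0 km; running total=61494.3 km
Leg 6 bearing: y=sinΔλ·cosφ2=0.61845155, x=cosφ1·sinφ2-sinφ1·cosφ2·cosΔλ=-0.78311643; θ=atan2(y, x)=141.7007° ≈ 141.7°
Leg 7: φ1=-0.8709996, φ2=0.2660981, Δφ=1.1370977, Δλ=-4.5956142 rad; a=sin²(Δφ/2)+cosφ1·cosφ2·sin²(Δλ/2)=0.6367812340; c=2·atan2(√a, √(1-a))=1.847891168; dist=6371·c=11772.915 ≈ 11772.9 km; running total=73267.2 km
Leg 7 bearing: y=sinΔλ·cosφ2=0.95823358, x=cosφ1·sinφ2-sinφ1·cosφ2·cosΔλ=0.08337856; θ=atan2(y, x)=85.0271° ≈ 85.0°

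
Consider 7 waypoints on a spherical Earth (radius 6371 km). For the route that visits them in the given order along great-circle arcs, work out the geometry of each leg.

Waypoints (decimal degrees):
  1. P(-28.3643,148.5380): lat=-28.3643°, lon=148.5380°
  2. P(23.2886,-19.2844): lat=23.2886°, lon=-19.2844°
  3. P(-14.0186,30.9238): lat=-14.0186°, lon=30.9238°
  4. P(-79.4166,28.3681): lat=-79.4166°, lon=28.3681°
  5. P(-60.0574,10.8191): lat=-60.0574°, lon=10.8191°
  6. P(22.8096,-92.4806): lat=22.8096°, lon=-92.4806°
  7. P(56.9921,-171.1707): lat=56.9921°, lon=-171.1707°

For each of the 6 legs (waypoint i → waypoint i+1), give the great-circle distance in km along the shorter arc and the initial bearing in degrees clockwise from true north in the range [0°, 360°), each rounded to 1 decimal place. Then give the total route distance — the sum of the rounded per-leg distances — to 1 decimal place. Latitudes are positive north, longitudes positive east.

Leg 1: dist=18672.9 km, bearing=247.9°
Leg 2: dist=6857.2 km, bearing=122.1°
Leg 3: dist=7273.2 km, bearing=180.5°
Leg 4: dist=2233.2 km, bearing=334.0°
Leg 5: dist=12922.7 km, bearing=270.6°
Leg 6: dist=7220.9 km, bearing=323.9°
Total: 55180.1 km

Leg 1: φ1=-0.4950504, φ2=0.4064627, Δφ=0.9015132, Δλ=-2.9290534 rad; a=sin²(Δφ/2)+cosφ1·cosφ2·sin²(Δλ/2)=0.9889458800; c=2·atan2(√a, √(1-a))=2.930926159; dist=6371·c=18672.931 ≈ 18672.9 km; running total=18672.9 km
Leg 1 bearing: y=sinΔλ·cosφ2=-0.19375612, x=cosφ1·sinφ2-sinφ1·cosφ2·cosΔλ=-0.07865286; θ=atan2(y, x)=-112.0941° <0 so +360° → 247.9059° ≈ 247.9°
Leg 2: φ1=0.4064627, φ2=-0.2446707, Δφ=-0.6511335, Δλ=0.8762984 rad; a=sin²(Δφ/2)+cosφ1·cosφ2·sin²(Δλ/2)=0.2627118315; c=2·atan2(√a, √(1-a))=1.076313675; dist=6371·c=6857.194 ≈ 6857.2 km; running total=25530.1 km
Leg 2 bearing: y=sinΔλ·cosφ2=0.74549072, x=cosφ1·sinφ2-sinφ1·cosφ2·cosΔλ=-0.46799668; θ=atan2(y, x)=122.1194° ≈ 122.1°
Leg 3: φ1=-0.2446707, φ2=-1.3860812, Δφ=-1.1414104, Δλ=-0.0446054 rad; a=sin²(Δφ/2)+cosφ1·cosφ2·sin²(Δλ/2)=0.2919323568; c=2·atan2(√a, √(1-a))=1.141605356; dist=6371·c=7273.168 ≈ 7273.2 km; running total=32803.3 km
Leg 3 bearing: y=sinΔλ·cosφ2=-0.00818980, x=cosφ1·sinφ2-sinφ1·cosφ2·cosΔλ=-0.90926583; θ=atan2(y, x)=-179.4839° <0 so +360° → 180.5161° ≈ 180.5°
Leg 4: φ1=-1.3860812, φ2=-1.0481994, Δφ=0.3378818, Δλ=-0.3062878 rad; a=sin²(Δφ/2)+cosφ1·cosφ2·sin²(Δλ/2)=0.0304038028; c=2·atan2(√a, √(1-a))=0.350525488; dist=6371·c=2233.198 ≈ 2233.2 km; running total=35036.5 km
Leg 4 bearing: y=sinΔλ·cosφ2=-0.15049898, x=cosφ1·sinφ2-sinφ1·cosφ2·cosΔλ=0.30865466; θ=atan2(y, x)=-25.9937° <0 so +360° → 334.0063° ≈ 334.0°
Leg 5: φ1=-1.0481994, φ2=0.3981026, Δφ=1.4463020, Δλ=-1.8029199 rad; a=sin²(Δφ/2)+cosφ1·cosφ2·sin²(Δλ/2)=0.7208847300; c=2·atan2(√a, √(1-a))=2.028366404; dist=6371·c=12922.722 ≈ 12922.7 km; running total=47959.2 km
Leg 5 bearing: y=sinΔλ·cosφ2=-0.89707565, x=cosφ1·sinφ2-sinφ1·cosφ2·cosΔλ=0.00974766; θ=atan2(y, x)=-89.3774° <0 so +360° → 270.6226° ≈ 270.6°
Leg 6: φ1=0.3981026, φ2=0.9946998, Δφ=0.5965972, Δλ=-1.3734013 rad; a=sin²(Δφ/2)+cosφ1·cosφ2·sin²(Δλ/2)=0.2882107319; c=2·atan2(√a, √(1-a))=1.133404206; dist=6371·c=7220.918 ≈ 7220.9 km; running total=55180.1 km
Leg 6 bearing: y=sinΔλ·cosφ2=-0.53417596, x=cosφ1·sinφ2-sinφ1·cosφ2·cosΔλ=0.73159912; θ=atan2(y, x)=-36.1350° <0 so +360° → 323.8650° ≈ 323.9°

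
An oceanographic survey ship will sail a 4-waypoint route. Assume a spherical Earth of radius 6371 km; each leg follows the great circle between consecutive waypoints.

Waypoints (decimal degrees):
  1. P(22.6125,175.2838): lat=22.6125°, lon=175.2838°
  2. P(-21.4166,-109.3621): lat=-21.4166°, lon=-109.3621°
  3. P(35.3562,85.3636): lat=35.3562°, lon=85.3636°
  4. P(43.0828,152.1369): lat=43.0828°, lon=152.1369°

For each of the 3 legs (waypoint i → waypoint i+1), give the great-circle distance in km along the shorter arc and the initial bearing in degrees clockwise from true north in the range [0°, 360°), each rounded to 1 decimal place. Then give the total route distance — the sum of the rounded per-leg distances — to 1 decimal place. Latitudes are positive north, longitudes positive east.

Leg 1: φ1=0.3946626, φ2=-0.3737902, Δφ=-0.7684528, Δλ=-4.9680082 rad; a=sin²(Δφ/2)+cosφ1·cosφ2·sin²(Δλ/2)=0.4615534872; c=2·atan2(√a, √(1-a))=1.493827327; dist=6371·c=9517.174 ≈ 9517.2 km; running total=9517.2 km
Leg 1 bearing: y=sinΔλ·cosφ2=0.90070063, x=cosφ1·sinφ2-sinφ1·cosφ2·cosΔλ=-0.42758137; θ=atan2(y, x)=115.3947° ≈ 115.4°
Leg 2: φ1=-0.3737902, φ2=0.6170821, Δφ=0.9908723, Δλ=3.3986046 rad; a=sin²(Δφ/2)+cosφ1·cosφ2·sin²(Δλ/2)=0.9728057945; c=2·atan2(√a, √(1-a))=2.810265910; dist=6371·c=17904.204 ≈ 17904.2 km; running total=27421.4 km
Leg 2 bearing: y=sinΔλ·cosφ2=-0.20731129, x=cosφ1·sinφ2-sinφ1·cosφ2·cosΔλ=0.25068057; θ=atan2(y, x)=-39.5905° <0 so +360° → 320.4095° ≈ 320.4°
Leg 3: φ1=0.6170821, φ2=0.7519367, Δφ=0.1348546, Δλ=1.1654139 rad; a=sin²(Δφ/2)+cosφ1·cosφ2·sin²(Δλ/2)=0.1849160980; c=2·atan2(√a, √(1-a))=0.889027020; dist=6371·c=5663.991 ≈ 5664.0 km; running total=33085.4 km
Leg 3 bearing: y=sinΔλ·cosφ2=0.67117230, x=cosφ1·sinφ2-sinφ1·cosφ2·cosΔλ=0.39040528; θ=atan2(y, x)=59.8144° ≈ 59.8°

Leg 1: dist=9517.2 km, bearing=115.4°
Leg 2: dist=17904.2 km, bearing=320.4°
Leg 3: dist=5664.0 km, bearing=59.8°
Total: 33085.4 km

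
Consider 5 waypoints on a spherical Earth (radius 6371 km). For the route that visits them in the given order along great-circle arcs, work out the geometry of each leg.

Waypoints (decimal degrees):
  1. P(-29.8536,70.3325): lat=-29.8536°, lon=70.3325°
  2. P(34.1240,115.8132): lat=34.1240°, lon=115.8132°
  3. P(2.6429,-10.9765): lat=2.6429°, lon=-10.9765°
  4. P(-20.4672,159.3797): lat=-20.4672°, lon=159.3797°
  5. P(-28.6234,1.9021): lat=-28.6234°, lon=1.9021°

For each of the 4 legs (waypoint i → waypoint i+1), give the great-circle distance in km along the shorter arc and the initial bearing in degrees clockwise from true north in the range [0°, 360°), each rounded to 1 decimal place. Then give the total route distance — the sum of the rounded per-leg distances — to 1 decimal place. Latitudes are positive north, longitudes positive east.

Leg 1: dist=8567.2 km, bearing=37.3°
Leg 2: dist=13120.3 km, bearing=295.0°
Leg 3: dist=17774.1 km, bearing=152.9°
Leg 4: dist=14044.9 km, bearing=204.7°
Total: 53506.5 km

Leg 1: φ1=-0.5210436, φ2=0.5955762, Δφ=1.1166198, Δλ=0.7937880 rad; a=sin²(Δφ/2)+cosφ1·cosφ2·sin²(Δλ/2)=0.3879220691; c=2·atan2(√a, √(1-a))=1.344719557; dist=6371·c=8567.208 ≈ 8567.2 km; running total=8567.2 km
Leg 1 bearing: y=sinΔλ·cosφ2=0.59025137, x=cosφ1·sinφ2-sinφ1·cosφ2·cosΔλ=0.77547242; θ=atan2(y, x)=37.2766° ≈ 37.3°
Leg 2: φ1=0.5955762, φ2=0.0461273, Δφ=-0.5494488, Δλ=-2.2128977 rad; a=sin²(Δφ/2)+cosφ1·cosφ2·sin²(Δλ/2)=0.7346864339; c=2·atan2(√a, √(1-a))=2.059376742; dist=6371·c=13120.289 ≈ 13120.3 km; running total=21687.5 km
Leg 2 bearing: y=sinΔλ·cosφ2=-0.79998721, x=cosφ1·sinφ2-sinφ1·cosφ2·cosΔλ=0.37377744; θ=atan2(y, x)=-64.9566° <0 so +360° → 295.0434° ≈ 295.0°
Leg 3: φ1=0.0461273, φ2=-0.3572200, Δφ=-0.4033473, Δλ=2.9732766 rad; a=sin²(Δφ/2)+cosφ1·cosφ2·sin²(Δλ/2)=0.9693870514; c=2·atan2(√a, √(1-a))=2.789851068; dist=6371·c=17774.141 ≈ 17774.1 km; running total=39461.6 km
Leg 3 bearing: y=sinΔλ·cosφ2=0.15694718, x=cosφ1·sinφ2-sinφ1·cosφ2·cosΔλ=-0.30670958; θ=atan2(y, x)=152.9006° ≈ 152.9°
Leg 4: φ1=-0.3572200, φ2=-0.4995726, Δφ=-0.1423525, Δλ=-2.7485026 rad; a=sin²(Δφ/2)+cosφ1·cosφ2·sin²(Δλ/2)=0.7960710774; c=2·atan2(√a, √(1-a))=2.204510889; dist=6371·c=14044.939 ≈ 14044.9 km; running total=53506.5 km
Leg 4 bearing: y=sinΔλ·cosφ2=-0.33623172, x=cosφ1·sinφ2-sinφ1·cosφ2·cosΔλ=-0.73233592; θ=atan2(y, x)=-155.3391° <0 so +360° → 204.6609° ≈ 204.7°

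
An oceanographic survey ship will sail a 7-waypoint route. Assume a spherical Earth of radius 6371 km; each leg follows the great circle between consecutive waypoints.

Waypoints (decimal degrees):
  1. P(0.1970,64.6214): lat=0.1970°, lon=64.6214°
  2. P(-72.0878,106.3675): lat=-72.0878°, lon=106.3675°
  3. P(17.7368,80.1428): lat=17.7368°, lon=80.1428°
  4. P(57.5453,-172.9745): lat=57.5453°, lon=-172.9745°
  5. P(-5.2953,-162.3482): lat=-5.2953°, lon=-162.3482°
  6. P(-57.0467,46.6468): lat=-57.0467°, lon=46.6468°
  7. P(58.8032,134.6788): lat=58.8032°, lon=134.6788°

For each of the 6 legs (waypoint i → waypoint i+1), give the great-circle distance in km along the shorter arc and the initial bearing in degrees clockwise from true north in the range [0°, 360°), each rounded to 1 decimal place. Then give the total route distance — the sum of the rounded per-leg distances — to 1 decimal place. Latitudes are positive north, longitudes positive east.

Leg 1: dist=8553.9 km, bearing=167.9°
Leg 2: dist=10180.2 km, bearing=335.1°
Leg 3: dist=9314.1 km, bearing=31.1°
Leg 4: dist=7053.0 km, bearing=168.2°
Leg 5: dist=12603.7 km, bearing=196.7°
Leg 6: dist=15020.2 km, bearing=47.1°
Total: 62725.1 km

Leg 1: φ1=0.0034383, φ2=-1.2581695, Δφ=-1.2616078, Δλ=0.7286069 rad; a=sin²(Δφ/2)+cosφ1·cosφ2·sin²(Δλ/2)=0.3869011081; c=2·atan2(√a, √(1-a))=1.342623811; dist=6371·c=8553.856 ≈ 8553.9 km; running total=8553.9 km
Leg 1 bearing: y=sinΔλ·cosφ2=0.20478244, x=cosφ1·sinφ2-sinφ1·cosφ2·cosΔλ=-0.95231230; θ=atan2(y, x)=167.8641° ≈ 167.9°
Leg 2: φ1=-1.2581695, φ2=0.3095656, Δφ=1.5677350, Δλ=-0.4577074 rad; a=sin²(Δφ/2)+cosφ1·cosφ2·sin²(Δλ/2)=0.5135457907; c=2·atan2(√a, √(1-a))=1.597891223; dist=6371·c=10180.165 ≈ 10180.2 km; running total=18734.1 km
Leg 2 bearing: y=sinΔλ·cosφ2=-0.42088770, x=cosφ1·sinφ2-sinφ1·cosφ2·cosΔλ=0.90670811; θ=atan2(y, x)=-24.9004° <0 so +360° → 335.0996° ≈ 335.1°
Leg 3: φ1=0.3095656, φ2=1.0043550, Δφ=0.6947894, Δλ=-4.4177303 rad; a=sin²(Δφ/2)+cosφ1·cosφ2·sin²(Δλ/2)=0.4456865389; c=2·atan2(√a, √(1-a))=1.461954633; dist=6371·c=9314.113 ≈ 9314.1 km; running total=28048.2 km
Leg 3 bearing: y=sinΔλ·cosφ2=0.51350447, x=cosφ1·sinφ2-sinφ1·cosφ2·cosΔλ=0.85118350; θ=atan2(y, x)=31.1019° ≈ 31.1°
Leg 4: φ1=1.0043550, φ2=-0.0924204, Δφ=-1.0967754, Δλ=0.1854639 rad; a=sin²(Δφ/2)+cosφ1·cosφ2·sin²(Δλ/2)=0.2763479861; c=2·atan2(√a, √(1-a))=1.107047609; dist=6371·c=7053.000 ≈ 7053.0 km; running total=35101.2 km
Leg 4 bearing: y=sinΔλ·cosφ2=0.18361554, x=cosφ1·sinφ2-sinφ1·cosφ2·cosΔλ=-0.87533105; θ=atan2(y, x)=168.1530° ≈ 168.2°
Leg 5: φ1=-0.0924204, φ2=-0.9956527, Δφ=-0.9032323, Δλ=3.6476509 rad; a=sin²(Δφ/2)+cosφ1·cosφ2·sin²(Δλ/2)=0.6981527995; c=2·atan2(√a, √(1-a))=1.978285780; dist=6371·c=12603.659 ≈ 12603.7 km; running total=47704.9 km
Leg 5 bearing: y=sinΔλ·cosφ2=-0.26367323, x=cosφ1·sinφ2-sinφ1·cosφ2·cosΔλ=-0.87944204; θ=atan2(y, x)=-163.3103° <0 so +360° → 196.6897° ≈ 196.7°
Leg 6: φ1=-0.9956527, φ2=1.0263095, Δφ=2.0219622, Δλ=1.5364482 rad; a=sin²(Δφ/2)+cosφ1·cosφ2·sin²(Δλ/2)=0.8540483260; c=2·atan2(√a, √(1-a))=2.357595361; dist=6371·c=15020.240 ≈ 15020.2 km; running total=62725.1 km
Leg 6 bearing: y=sinΔλ·cosφ2=0.51767371, x=cosφ1·sinφ2-sinφ1·cosφ2·cosΔλ=0.48022188; θ=atan2(y, x)=47.1493° ≈ 47.1°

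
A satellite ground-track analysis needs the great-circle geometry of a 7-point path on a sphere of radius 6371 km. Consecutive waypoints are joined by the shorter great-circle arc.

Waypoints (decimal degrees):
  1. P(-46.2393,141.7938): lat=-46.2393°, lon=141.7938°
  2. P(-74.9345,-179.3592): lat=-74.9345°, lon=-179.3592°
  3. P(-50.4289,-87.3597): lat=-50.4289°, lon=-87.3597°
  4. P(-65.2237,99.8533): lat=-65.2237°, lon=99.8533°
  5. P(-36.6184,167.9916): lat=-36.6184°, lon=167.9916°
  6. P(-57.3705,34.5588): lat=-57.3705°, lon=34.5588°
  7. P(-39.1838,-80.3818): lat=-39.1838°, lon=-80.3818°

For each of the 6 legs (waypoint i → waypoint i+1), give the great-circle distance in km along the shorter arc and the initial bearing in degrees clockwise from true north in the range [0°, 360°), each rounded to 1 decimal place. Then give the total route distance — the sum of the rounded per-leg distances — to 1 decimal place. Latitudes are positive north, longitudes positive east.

Leg 1: dist=3684.0 km, bearing=162.6°
Leg 2: dist=4713.6 km, bearing=109.2°
Leg 3: dist=7140.2 km, bearing=183.4°
Leg 4: dist=5357.1 km, bearing=88.4°
Leg 5: dist=8693.4 km, bearing=203.6°
Leg 6: dist=7689.6 km, bearing=228.8°
Total: 37277.9 km

Leg 1: φ1=-0.8070280, φ2=-1.3078537, Δφ=-0.5008257, Δλ=-5.6051773 rad; a=sin²(Δφ/2)+cosφ1·cosφ2·sin²(Δλ/2)=0.0812878208; c=2·atan2(√a, √(1-a))=0.578242777; dist=6371·c=3683.985 ≈ 3684.0 km; running total=3684.0 km
Leg 1 bearing: y=sinΔλ·cosφ2=0.16303493, x=cosφ1·sinφ2-sinφ1·cosφ2·cosΔλ=-0.52167045; θ=atan2(y, x)=162.6447° ≈ 162.6°
Leg 2: φ1=-1.3078537, φ2=-0.8801503, Δφ=0.4277034, Δλ=1.6056942 rad; a=sin²(Δφ/2)+cosφ1·cosφ2·sin²(Δλ/2)=0.1307183372; c=2·atan2(√a, √(1-a))=0.739859446; dist=6371·c=4713.645 ≈ 4713.6 km; running total=8397.6 km
Leg 2 bearing: y=sinΔλ·cosφ2=0.63664739, x=cosφ1·sinφ2-sinφ1·cosφ2·cosΔλ=-0.22182045; θ=atan2(y, x)=109.2093° ≈ 109.2°
Leg 3: φ1=-0.8801503, φ2=-1.1383683, Δφ=-0.2582180, Δλ=3.2674833 rad; a=sin²(Δφ/2)+cosφ1·cosφ2·sin²(Δλ/2)=0.2824869013; c=2·atan2(√a, √(1-a))=1.120728956; dist=6371·c=7140.164 ≈ 7140.2 km; running total=15537.8 km
Leg 3 bearing: y=sinΔλ·cosφ2=-0.05261855, x=cosφ1·sinφ2-sinφ1·cosφ2·cosΔλ=-0.89887902; θ=atan2(y, x)=-176.6498° <0 so +360° → 183.3502° ≈ 183.4°
Leg 4: φ1=-1.1383683, φ2=-0.6391116, Δφ=0.4992567, Δλ=1.1892377 rad; a=sin²(Δφ/2)+cosφ1·cosφ2·sin²(Δλ/2)=0.1665864316; c=2·atan2(√a, √(1-a))=0.840853357; dist=6371·c=5357.077 ≈ 5357.1 km; running total=20894.9 km
Leg 4 bearing: y=sinΔλ·cosφ2=0.74490542, x=cosφ1·sinφ2-sinφ1·cosφ2·cosΔλ=0.02138903; θ=atan2(y, x)=88.3553° ≈ 88.4°
Leg 5: φ1=-0.6391116, φ2=-1.0013041, Δφ=-0.3621925, Δλ=-2.3288417 rad; a=sin²(Δφ/2)+cosφ1·cosφ2·sin²(Δλ/2)=0.3975973184; c=2·atan2(√a, √(1-a))=1.364531476; dist=6371·c=8693.430 ≈ 8693.4 km; running total=29588.3 km
Leg 5 bearing: y=sinΔλ·cosφ2=-0.39156016, x=cosφ1·sinφ2-sinφ1·cosφ2·cosΔλ=-0.89707046; θ=atan2(y, x)=-156.4193° <0 so +360° → 203.5807° ≈ 203.6°
Leg 6: φ1=-1.0013041, φ2=-0.6838863, Δφ=0.3174178, Δλ=-2.0060919 rad; a=sin²(Δφ/2)+cosφ1·cosφ2·sin²(Δλ/2)=0.3220728973; c=2·atan2(√a, √(1-a))=1.206968382; dist=6371·c=7689.596 ≈ 7689.6 km; running total=37277.9 km
Leg 6 bearing: y=sinΔλ·cosφ2=-0.70283939, x=cosφ1·sinφ2-sinφ1·cosφ2·cosΔλ=-0.61594202; θ=atan2(y, x)=-131.2301° <0 so +360° → 228.7699° ≈ 228.8°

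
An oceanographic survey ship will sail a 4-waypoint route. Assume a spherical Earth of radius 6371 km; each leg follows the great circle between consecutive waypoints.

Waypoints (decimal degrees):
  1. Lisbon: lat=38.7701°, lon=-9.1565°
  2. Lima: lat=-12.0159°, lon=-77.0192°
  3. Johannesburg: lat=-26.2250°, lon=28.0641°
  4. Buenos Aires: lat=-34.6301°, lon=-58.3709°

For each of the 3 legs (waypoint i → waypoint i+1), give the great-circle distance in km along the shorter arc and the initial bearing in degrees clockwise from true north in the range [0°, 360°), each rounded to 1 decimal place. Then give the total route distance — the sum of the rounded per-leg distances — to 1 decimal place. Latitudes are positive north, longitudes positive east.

Leg 1: φ1=0.6766659, φ2=-0.2097170, Δφ=-0.8863829, Δλ=-1.1844276 rad; a=sin²(Δφ/2)+cosφ1·cosφ2·sin²(Δλ/2)=0.4215008908; c=2·atan2(√a, √(1-a))=1.413145888; dist=6371·c=9003.152 ≈ 9003.2 km; running total=9003.2 km
Leg 1 bearing: y=sinΔλ·cosφ2=-0.90598851, x=cosφ1·sinφ2-sinφ1·cosφ2·cosΔλ=-0.39311114; θ=atan2(y, x)=-113.4562° <0 so +360° → 246.5438° ≈ 246.5°
Leg 2: φ1=-0.2097170, φ2=-0.4577126, Δφ=-0.2479956, Δλ=1.8340496 rad; a=sin²(Δφ/2)+cosφ1·cosφ2·sin²(Δλ/2)=0.5681634950; c=2·atan2(√a, √(1-a))=1.707549162; dist=6371·c=10878.796 ≈ 10878.8 km; running total=19882.0 km
Leg 2 bearing: y=sinΔλ·cosφ2=0.86616040, x=cosφ1·sinφ2-sinφ1·cosφ2·cosΔλ=-0.48081297; θ=atan2(y, x)=119.0350° ≈ 119.0°
Leg 3: φ1=-0.4577126, φ2=-0.6044093, Δφ=-0.1466967, Δλ=-1.5085753 rad; a=sin²(Δφ/2)+cosφ1·cosφ2·sin²(Δλ/2)=0.3514910852; c=2·atan2(√a, √(1-a))=1.269228307; dist=6371·c=8086.254 ≈ 8086.3 km; running total=27968.3 km
Leg 3 bearing: y=sinΔλ·cosφ2=-0.82124567, x=cosφ1·sinφ2-sinφ1·cosφ2·cosΔλ=-0.48717139; θ=atan2(y, x)=-120.6769° <0 so +360° → 239.3231° ≈ 239.3°

Leg 1: dist=9003.2 km, bearing=246.5°
Leg 2: dist=10878.8 km, bearing=119.0°
Leg 3: dist=8086.3 km, bearing=239.3°
Total: 27968.3 km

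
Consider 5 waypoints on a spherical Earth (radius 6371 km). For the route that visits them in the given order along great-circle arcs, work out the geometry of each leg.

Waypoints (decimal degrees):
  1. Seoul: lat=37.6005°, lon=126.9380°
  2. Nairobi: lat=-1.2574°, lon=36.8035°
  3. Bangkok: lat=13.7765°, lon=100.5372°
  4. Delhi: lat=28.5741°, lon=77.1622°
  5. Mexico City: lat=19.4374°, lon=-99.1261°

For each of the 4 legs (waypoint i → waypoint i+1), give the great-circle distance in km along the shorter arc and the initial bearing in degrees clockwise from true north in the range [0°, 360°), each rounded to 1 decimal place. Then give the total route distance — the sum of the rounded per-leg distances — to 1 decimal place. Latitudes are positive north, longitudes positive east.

Leg 1: φ1=0.6562525, φ2=-0.0219458, Δφ=-0.6781983, Δλ=-1.5731438 rad; a=sin²(Δφ/2)+cosφ1·cosφ2·sin²(Δλ/2)=0.5076242974; c=2·atan2(√a, √(1-a))=1.586045513; dist=6371·c=10104.696 ≈ 10104.7 km; running total=10104.7 km
Leg 1 bearing: y=sinΔλ·cosφ2=-0.99975645, x=cosφ1·sinφ2-sinφ1·cosφ2·cosΔλ=-0.01595393; θ=atan2(y, x)=-90.9142° <0 so +360° → 269.0858° ≈ 269.1°
Leg 2: φ1=-0.0219458, φ2=0.2404453, Δφ=0.2623911, Δλ=1.1123629 rad; a=sin²(Δφ/2)+cosφ1·cosφ2·sin²(Δλ/2)=0.2877582005; c=2·atan2(√a, √(1-a))=1.132404852; dist=6371·c=7214.551 ≈ 7214.6 km; running total=17319.3 km
Leg 2 bearing: y=sinΔλ·cosφ2=0.87094929, x=cosφ1·sinφ2-sinφ1·cosφ2·cosΔλ=0.24750960; θ=atan2(y, x)=74.1357° ≈ 74.1°
Leg 3: φ1=0.2404453, φ2=0.4987121, Δφ=0.2582668, Δλ=-0.4079707 rad; a=sin²(Δφ/2)+cosφ1·cosφ2·sin²(Δλ/2)=0.0515840815; c=2·atan2(√a, √(1-a))=0.458241404; dist=6371·c=2919.456 ≈ 2919.5 km; running total=20238.8 km
Leg 3 bearing: y=sinΔλ·cosφ2=-0.34842328, x=cosφ1·sinφ2-sinφ1·cosφ2·cosΔλ=0.27256902; θ=atan2(y, x)=-51.9642° <0 so +360° → 308.0358° ≈ 308.0°
Leg 4: φ1=0.4987121, φ2=0.3392466, Δφ=-0.1594655, Δλ=-3.0768113 rad; a=sin²(Δφ/2)+cosφ1·cosφ2·sin²(Δλ/2)=0.8336221648; c=2·atan2(√a, √(1-a))=2.301299268; dist=6371·c=14661.578 ≈ 14661.6 km; running total=34900.4 km
Leg 4 bearing: y=sinΔλ·cosφ2=-0.06104649, x=cosφ1·sinφ2-sinφ1·cosφ2·cosΔλ=0.74233303; θ=atan2(y, x)=-4.7012° <0 so +360° → 355.2988° ≈ 355.3°

Leg 1: dist=10104.7 km, bearing=269.1°
Leg 2: dist=7214.6 km, bearing=74.1°
Leg 3: dist=2919.5 km, bearing=308.0°
Leg 4: dist=14661.6 km, bearing=355.3°
Total: 34900.4 km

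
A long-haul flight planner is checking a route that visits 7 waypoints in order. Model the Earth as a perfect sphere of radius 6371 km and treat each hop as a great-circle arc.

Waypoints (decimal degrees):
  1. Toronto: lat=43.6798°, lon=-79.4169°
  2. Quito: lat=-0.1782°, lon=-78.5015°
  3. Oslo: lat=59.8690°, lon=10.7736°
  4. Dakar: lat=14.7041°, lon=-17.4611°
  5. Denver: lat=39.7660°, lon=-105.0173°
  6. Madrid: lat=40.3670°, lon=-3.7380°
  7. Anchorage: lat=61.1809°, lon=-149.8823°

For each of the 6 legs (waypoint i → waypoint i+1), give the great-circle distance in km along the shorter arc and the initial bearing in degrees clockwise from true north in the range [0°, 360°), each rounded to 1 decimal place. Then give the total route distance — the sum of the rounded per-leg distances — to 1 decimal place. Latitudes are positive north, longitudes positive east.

Leg 1: dist=4877.6 km, bearing=178.7°
Leg 2: dist=9984.2 km, bearing=30.1°
Leg 3: dist=5522.1 km, bearing=216.9°
Leg 4: dist=8763.3 km, bearing=308.5°
Leg 5: dist=8068.1 km, bearing=51.6°
Leg 6: dist=8315.6 km, bearing=343.8°
Total: 45530.9 km

Leg 1: φ1=0.7623563, φ2=-0.0031102, Δφ=-0.7654665, Δλ=0.0159767 rad; a=sin²(Δφ/2)+cosφ1·cosφ2·sin²(Δλ/2)=0.1395165458; c=2·atan2(√a, √(1-a))=0.765599707; dist=6371·c=4877.636 ≈ 4877.6 km; running total=4877.6 km
Leg 1 bearing: y=sinΔλ·cosφ2=0.01597599, x=cosφ1·sinφ2-sinφ1·cosφ2·cosΔλ=-0.69278531; θ=atan2(y, x)=178.6790° ≈ 178.7°
Leg 2: φ1=-0.0031102, φ2=1.0449112, Δφ=1.0480213, Δλ=1.5581444 rad; a=sin²(Δφ/2)+cosφ1·cosφ2·sin²(Δλ/2)=0.4981695722; c=2·atan2(√a, √(1-a))=1.567135463; dist=6371·c=9984.220 ≈ 9984.2 km; running total=14861.8 km
Leg 2 bearing: y=sinΔλ·cosφ2=0.50193858, x=cosφ1·sinφ2-sinφ1·cosφ2·cosΔλ=0.86489552; θ=atan2(y, x)=30.1286° ≈ 30.1°
Leg 3: φ1=1.0449112, φ2=0.2566350, Δφ=-0.7882762, Δλ=-0.4927885 rad; a=sin²(Δφ/2)+cosφ1·cosφ2·sin²(Δλ/2)=0.1763510200; c=2·atan2(√a, √(1-a))=0.866762131; dist=6371·c=5522.142 ≈ 5522.1 km; running total=20383.9 km
Leg 3 bearing: y=sinΔλ·cosφ2=-0.45759071, x=cosφ1·sinφ2-sinφ1·cosφ2·cosΔλ=-0.60960322; θ=atan2(y, x)=-143.1068° <0 so +360° → 216.8932° ≈ 216.9°
Leg 4: φ1=0.2566350, φ2=0.6940476, Δφ=0.4374127, Δλ=-1.5281440 rad; a=sin²(Δφ/2)+cosφ1·cosφ2·sin²(Δλ/2)=0.4029682856; c=2·atan2(√a, √(1-a))=1.375493688; dist=6371·c=8763.270 ≈ 8763.3 km; running total=29147.2 km
Leg 4 bearing: y=sinΔλ·cosφ2=-0.76796416, x=cosφ1·sinφ2-sinφ1·cosφ2·cosΔλ=0.61038548; θ=atan2(y, x)=-51.5220° <0 so +360° → 308.4780° ≈ 308.5°
Leg 5: φ1=0.6940476, φ2=0.7045371, Δφ=0.0104894, Δλ=1.7676572 rad; a=sin²(Δφ/2)+cosφ1·cosφ2·sin²(Δλ/2)=0.3501286863; c=2·atan2(√a, √(1-a))=1.266373461; dist=6371·c=8068.065 ≈ 8068.1 km; running total=37215.3 km
Leg 5 bearing: y=sinΔλ·cosφ2=0.74719545, x=cosφ1·sinφ2-sinφ1·cosφ2·cosΔλ=0.59317225; θ=atan2(y, x)=51.5552° ≈ 51.6°
Leg 6: φ1=0.7045371, φ2=1.0678081, Δφ=0.3632711, Δλ=-2.5506992 rad; a=sin²(Δφ/2)+cosφ1·cosφ2·sin²(Δλ/2)=0.3687693778; c=2·atan2(√a, √(1-a))=1.305224341; dist=6371·c=8315.584 ≈ 8315.6 km; running total=45530.9 km
Leg 6 bearing: y=sinΔλ·cosφ2=-0.26854924, x=cosφ1·sinφ2-sinφ1·cosφ2·cosΔλ=0.92682005; θ=atan2(y, x)=-16.1591° <0 so +360° → 343.8409° ≈ 343.8°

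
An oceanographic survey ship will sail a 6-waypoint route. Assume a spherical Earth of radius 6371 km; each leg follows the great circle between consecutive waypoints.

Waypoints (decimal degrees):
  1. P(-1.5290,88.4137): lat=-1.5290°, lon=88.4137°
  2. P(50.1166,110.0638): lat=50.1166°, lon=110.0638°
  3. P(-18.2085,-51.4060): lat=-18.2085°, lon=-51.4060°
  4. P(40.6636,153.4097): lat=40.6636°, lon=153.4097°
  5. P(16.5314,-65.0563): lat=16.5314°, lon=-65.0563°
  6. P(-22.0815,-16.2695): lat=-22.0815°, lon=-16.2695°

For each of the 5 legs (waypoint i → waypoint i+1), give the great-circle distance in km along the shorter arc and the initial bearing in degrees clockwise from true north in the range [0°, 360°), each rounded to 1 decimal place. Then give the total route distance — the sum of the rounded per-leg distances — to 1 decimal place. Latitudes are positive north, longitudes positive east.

Leg 1: φ1=-0.0266861, φ2=0.8746997, Δφ=0.9013858, Δλ=0.3778655 rad; a=sin²(Δφ/2)+cosφ1·cosφ2·sin²(Δλ/2)=0.2123479495; c=2·atan2(√a, √(1-a))=0.957820438; dist=6371·c=6102.274 ≈ 6102.3 km; running total=6102.3 km
Leg 1 bearing: y=sinΔλ·cosφ2=0.23657276, x=cosφ1·sinφ2-sinφ1·cosφ2·cosΔλ=0.78298054; θ=atan2(y, x)=16.8119° ≈ 16.8°
Leg 2: φ1=0.8746997, φ2=-0.3177983, Δφ=-1.1924980, Δλ=-2.8181797 rad; a=sin²(Δφ/2)+cosφ1·cosφ2·sin²(Δλ/2)=0.9086590050; c=2·atan2(√a, √(1-a))=2.527537137; dist=6371·c=16102.939 ≈ 16102.9 km; running total=22205.2 km
Leg 2 bearing: y=sinΔλ·cosφ2=-0.30189063, x=cosφ1·sinφ2-sinφ1·cosφ2·cosΔλ=0.49076809; θ=atan2(y, x)=-31.5973° <0 so +360° → 328.4027° ≈ 328.4°
Leg 3: φ1=-0.3177983, φ2=0.7097137, Δφ=1.0275120, Δλ=3.5747083 rad; a=sin²(Δφ/2)+cosφ1·cosφ2·sin²(Δλ/2)=0.9288220019; c=2·atan2(√a, √(1-a))=2.601466868; dist=6371·c=16573.945 ≈ 16573.9 km; running total=38779.1 km
Leg 3 bearing: y=sinΔλ·cosφ2=-0.31836341, x=cosφ1·sinφ2-sinφ1·cosφ2·cosΔλ=0.40384589; θ=atan2(y, x)=-38.2497° <0 so +360° → 321.7503° ≈ 321.8°
Leg 4: φ1=0.7097137, φ2=0.2885274, Δφ=-0.4211863, Δλ=-3.8129510 rad; a=sin²(Δφ/2)+cosφ1·cosφ2·sin²(Δλ/2)=0.6919821264; c=2·atan2(√a, √(1-a))=1.964882157; dist=6371·c=12518.264 ≈ 12518.3 km; running total=51297.4 km
Leg 4 bearing: y=sinΔλ·cosφ2=0.59633702, x=cosφ1·sinφ2-sinφ1·cosφ2·cosΔλ=0.70494937; θ=atan2(y, x)=40.2288° ≈ 40.2°
Leg 5: φ1=0.2885274, φ2=-0.3853949, Δφ=-0.6739222, Δλ=0.8514903 rad; a=sin²(Δφ/2)+cosφ1·cosφ2·sin²(Δλ/2)=0.2608339454; c=2·atan2(√a, √(1-a))=1.072041860; dist=6371·c=6829.979 ≈ 6830.0 km; running total=58127.4 km
Leg 5 bearing: y=sinΔλ·cosφ2=0.69708468, x=cosφ1·sinφ2-sinφ1·cosφ2·cosΔλ=-0.53410799; θ=atan2(y, x)=127.4594° ≈ 127.5°

Leg 1: dist=6102.3 km, bearing=16.8°
Leg 2: dist=16102.9 km, bearing=328.4°
Leg 3: dist=16573.9 km, bearing=321.8°
Leg 4: dist=12518.3 km, bearing=40.2°
Leg 5: dist=6830.0 km, bearing=127.5°
Total: 58127.4 km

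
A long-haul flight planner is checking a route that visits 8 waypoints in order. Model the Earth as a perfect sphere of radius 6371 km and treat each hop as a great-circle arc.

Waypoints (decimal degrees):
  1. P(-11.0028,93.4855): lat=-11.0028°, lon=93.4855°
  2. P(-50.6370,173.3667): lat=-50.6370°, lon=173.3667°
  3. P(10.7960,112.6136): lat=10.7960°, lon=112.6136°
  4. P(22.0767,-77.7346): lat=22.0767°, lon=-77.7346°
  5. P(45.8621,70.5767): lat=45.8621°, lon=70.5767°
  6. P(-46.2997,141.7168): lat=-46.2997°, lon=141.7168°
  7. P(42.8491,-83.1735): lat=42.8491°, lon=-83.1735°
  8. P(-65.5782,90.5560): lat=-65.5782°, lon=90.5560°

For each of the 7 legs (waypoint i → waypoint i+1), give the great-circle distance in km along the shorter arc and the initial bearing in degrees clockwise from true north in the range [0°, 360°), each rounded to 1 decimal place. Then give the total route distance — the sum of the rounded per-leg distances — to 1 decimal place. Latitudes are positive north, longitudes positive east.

Leg 1: φ1=-0.1920351, φ2=-0.8837824, Δφ=-0.6917473, Δλ=1.3941900 rad; a=sin²(Δφ/2)+cosφ1·cosφ2·sin²(Δλ/2)=0.3715302728; c=2·atan2(√a, √(1-a))=1.310942329; dist=6371·c=8352.014 ≈ 8352.0 km; running total=8352.0 km
Leg 1 bearing: y=sinΔλ·cosφ2=0.62436627, x=cosφ1·sinφ2-sinφ1·cosφ2·cosΔλ=-0.73766447; θ=atan2(y, x)=139.7551° ≈ 139.8°
Leg 2: φ1=-0.8837824, φ2=0.1884257, Δφ=1.0722081, Δλ=-1.0603416 rad; a=sin²(Δφ/2)+cosφ1·cosφ2·sin²(Δλ/2)=0.4202175938; c=2·atan2(√a, √(1-a))=1.410546525; dist=6371·c=8986.592 ≈ 8986.6 km; running total=17338.6 km
Leg 2 bearing: y=sinΔλ·cosφ2=-0.85707908, x=cosφ1·sinφ2-sinφ1·cosφ2·cosΔλ=0.48985152; θ=atan2(y, x)=-60.2505° <0 so +360° → 299.7495° ≈ 299.7°
Leg 3: φ1=0.1884257, φ2=0.3853111, Δφ=0.1968854, Δλ=-3.3222028 rad; a=sin²(Δφ/2)+cosφ1·cosφ2·sin²(Δλ/2)=0.9125361093; c=2·atan2(√a, √(1-a))=2.541126329; dist=6371·c=16189.516 ≈ 16189.5 km; running total=33528.1 km
Leg 3 bearing: y=sinΔλ·cosφ2=0.16645966, x=cosφ1·sinφ2-sinφ1·cosφ2·cosΔλ=0.53995094; θ=atan2(y, x)=17.1338° ≈ 17.1°
Leg 4: φ1=0.3853111, φ2=0.8004446, Δφ=0.4151335, Δλ=2.5885205 rad; a=sin²(Δφ/2)+cosφ1·cosφ2·sin²(Δλ/2)=0.6396938015; c=2·atan2(√a, √(1-a))=1.853952582; dist=6371·c=11811.532 ≈ 11811.5 km; running total=45339.6 km
Leg 4 bearing: y=sinΔλ·cosφ2=0.36581512, x=cosφ1·sinφ2-sinφ1·cosφ2·cosΔλ=0.88776228; θ=atan2(y, x)=22.3948° ≈ 22.4°
Leg 5: φ1=0.8004446, φ2=-0.8080822, Δφ=-1.6085269, Δλ=1.2416290 rad; a=sin²(Δφ/2)+cosφ1·cosφ2·sin²(Δλ/2)=0.6816600846; c=2·atan2(√a, √(1-a))=1.942625452; dist=6371·c=12376.467 ≈ 12376.5 km; running total=57716.1 km
Leg 5 bearing: y=sinΔλ·cosφ2=0.65379378, x=cosφ1·sinφ2-sinφ1·cosφ2·cosΔλ=-0.66374102; θ=atan2(y, x)=135.4326° ≈ 135.4°
Leg 6: φ1=-0.8080822, φ2=0.7478579, Δφ=1.5559401, Δλ=-3.9250762 rad; a=sin²(Δφ/2)+cosφ1·cosφ2·sin²(Δλ/2)=0.9252577402; c=2·atan2(√a, √(1-a))=2.587760939; dist=6371·c=16486.625 ≈ 16486.6 km; running total=74202.7 km
Leg 6 bearing: y=sinΔλ·cosφ2=0.51741994, x=cosφ1·sinφ2-sinφ1·cosφ2·cosΔλ=0.09433993; θ=atan2(y, x)=79.6669° ≈ 79.7°
Leg 7: φ1=0.7478579, φ2=-1.1445555, Δφ=-1.8924134, Δλ=3.0321518 rad; a=sin²(Δφ/2)+cosφ1·cosφ2·sin²(Δλ/2)=0.9602642503; c=2·atan2(√a, √(1-a))=2.740227450; dist=6371·c=17457.989 ≈ 17458.0 km; running total=91660.7 km
Leg 7 bearing: y=sinΔλ·cosφ2=0.04515815, x=cosφ1·sinφ2-sinφ1·cosφ2·cosΔλ=-0.38805672; θ=atan2(y, x)=173.3623° ≈ 173.4°

Leg 1: dist=8352.0 km, bearing=139.8°
Leg 2: dist=8986.6 km, bearing=299.7°
Leg 3: dist=16189.5 km, bearing=17.1°
Leg 4: dist=11811.5 km, bearing=22.4°
Leg 5: dist=12376.5 km, bearing=135.4°
Leg 6: dist=16486.6 km, bearing=79.7°
Leg 7: dist=17458.0 km, bearing=173.4°
Total: 91660.7 km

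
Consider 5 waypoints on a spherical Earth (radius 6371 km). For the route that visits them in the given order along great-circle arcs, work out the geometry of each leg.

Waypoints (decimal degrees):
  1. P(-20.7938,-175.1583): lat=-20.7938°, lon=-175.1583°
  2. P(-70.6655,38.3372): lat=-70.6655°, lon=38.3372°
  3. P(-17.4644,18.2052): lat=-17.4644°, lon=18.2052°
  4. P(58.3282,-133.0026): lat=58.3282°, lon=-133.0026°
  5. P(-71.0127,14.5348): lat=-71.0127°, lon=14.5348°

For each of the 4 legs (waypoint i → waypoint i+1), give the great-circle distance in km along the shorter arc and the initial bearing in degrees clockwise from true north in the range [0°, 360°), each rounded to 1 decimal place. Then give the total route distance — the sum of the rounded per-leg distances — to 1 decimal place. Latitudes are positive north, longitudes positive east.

Leg 1: φ1=-0.3629203, φ2=-1.2333456, Δφ=-0.8704254, Δλ=3.7261994 rad; a=sin²(Δφ/2)+cosφ1·cosφ2·sin²(Δλ/2)=0.4615656871; c=2·atan2(√a, √(1-a))=1.493851799; dist=6371·c=9517.330 ≈ 9517.3 km; running total=9517.3 km
Leg 1 bearing: y=sinΔλ·cosφ2=-0.18271507, x=cosφ1·sinφ2-sinφ1·cosφ2·cosΔλ=-0.98015632; θ=atan2(y, x)=-169.4405° <0 so +360° → 190.5595° ≈ 190.6°
Leg 2: φ1=-1.2333456, φ2=-0.3048113, Δφ=0.9285344, Δλ=-0.3513697 rad; a=sin²(Δφ/2)+cosφ1·cosφ2·sin²(Δλ/2)=0.2101438736; c=2·atan2(√a, √(1-a))=0.952420822; dist=6371·c=6067.873 ≈ 6067.9 km; running total=15585.2 km
Leg 2 bearing: y=sinΔλ·cosφ2=-0.32831848, x=cosφ1·sinφ2-sinφ1·cosφ2·cosΔλ=0.74574840; θ=atan2(y, x)=-23.7617° <0 so +360° → 336.2383° ≈ 336.2°
Leg 3: φ1=-0.3048113, φ2=1.0180191, Δφ=1.3228304, Δλ=-2.6390740 rad; a=sin²(Δφ/2)+cosφ1·cosφ2·sin²(Δλ/2)=0.8471740299; c=2·atan2(√a, √(1-a))=2.338309905; dist=6371·c=14897.372 ≈ 14897.4 km; running total=30482.6 km
Leg 3 bearing: y=sinΔλ·cosφ2=-0.25288349, x=cosφ1·sinφ2-sinφ1·cosφ2·cosΔλ=0.67374380; θ=atan2(y, x)=-20.5732° <0 so +360° → 339.4268° ≈ 339.4°
Leg 4: φ1=1.0180191, φ2=-1.2394054, Δφ=-2.2574246, Δλ=2.5750134 rad; a=sin²(Δφ/2)+cosφ1·cosφ2·sin²(Δλ/2)=0.9744501792; c=2·atan2(√a, √(1-a))=2.820529212; dist=6371·c=17969.592 ≈ 17969.6 km; running total=48452.2 km
Leg 4 bearing: y=sinΔλ·cosφ2=0.17463587, x=cosφ1·sinφ2-sinφ1·cosφ2·cosΔλ=-0.26285057; θ=atan2(y, x)=146.4002° ≈ 146.4°

Leg 1: dist=9517.3 km, bearing=190.6°
Leg 2: dist=6067.9 km, bearing=336.2°
Leg 3: dist=14897.4 km, bearing=339.4°
Leg 4: dist=17969.6 km, bearing=146.4°
Total: 48452.2 km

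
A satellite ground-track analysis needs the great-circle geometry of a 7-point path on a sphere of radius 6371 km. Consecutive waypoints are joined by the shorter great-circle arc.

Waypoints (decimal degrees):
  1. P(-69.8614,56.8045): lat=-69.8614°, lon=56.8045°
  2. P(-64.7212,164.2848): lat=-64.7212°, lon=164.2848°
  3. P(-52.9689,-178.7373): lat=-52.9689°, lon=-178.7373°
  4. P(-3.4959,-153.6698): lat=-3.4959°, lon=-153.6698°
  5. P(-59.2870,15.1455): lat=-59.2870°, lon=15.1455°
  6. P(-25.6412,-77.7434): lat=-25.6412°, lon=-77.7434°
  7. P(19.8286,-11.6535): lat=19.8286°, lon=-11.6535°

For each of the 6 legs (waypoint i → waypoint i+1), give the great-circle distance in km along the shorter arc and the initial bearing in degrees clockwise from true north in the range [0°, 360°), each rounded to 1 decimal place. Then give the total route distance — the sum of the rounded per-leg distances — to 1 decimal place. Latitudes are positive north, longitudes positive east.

Leg 1: φ1=-1.2193115, φ2=-1.1295980, Δφ=0.0897134, Δλ=1.8758851 rad; a=sin²(Δφ/2)+cosφ1·cosφ2·sin²(Δλ/2)=0.0976020924; c=2·atan2(√a, √(1-a))=0.635464944; dist=6371·c=4048.547 ≈ 4048.5 km; running total=4048.5 km
Leg 1 bearing: y=sinΔλ·cosφ2=0.40730350, x=cosφ1·sinφ2-sinφ1·cosφ2·cosΔλ=-0.43174941; θ=atan2(y, x)=136.6688° ≈ 136.7°
Leg 2: φ1=-1.1295980, φ2=-0.9244817, Δφ=0.2051163, Δλ=-5.9868651 rad; a=sin²(Δφ/2)+cosφ1·cosφ2·sin²(Δλ/2)=0.0160855025; c=2·atan2(√a, √(1-a))=0.254342273; dist=6371·c=1620.415 ≈ 1620.4 km; running total=5668.9 km
Leg 2 bearing: y=sinΔλ·cosφ2=0.17585824, x=cosφ1·sinφ2-sinφ1·cosφ2·cosΔλ=0.17994698; θ=atan2(y, x)=44.3416° ≈ 44.3°
Leg 3: φ1=-0.9244817, φ2=-0.0610150, Δφ=0.8634667, Δλ=0.4375104 rad; a=sin²(Δφ/2)+cosφ1·cosφ2·sin²(Δλ/2)=0.2034071752; c=2·atan2(√a, √(1-a))=0.935786222; dist=6371·c=5961.894 ≈ 5961.9 km; running total=11630.8 km
Leg 3 bearing: y=sinΔλ·cosφ2=0.42289728, x=cosφ1·sinφ2-sinφ1·cosφ2·cosΔλ=0.68504648; θ=atan2(y, x)=31.6881° ≈ 31.7°
Leg 4: φ1=-0.0610150, φ2=-1.0347534, Δφ=-0.9737384, Δλ=2.9463828 rad; a=sin²(Δφ/2)+cosφ1·cosφ2·sin²(Δλ/2)=0.7238404760; c=2·atan2(√a, √(1-a))=2.034966525; dist=6371·c=12964.772 ≈ 12964.8 km; running total=24595.6 km
Leg 4 bearing: y=sinΔλ·cosφ2=0.09906907, x=cosφ1·sinφ2-sinφ1·cosφ2·cosΔλ=-0.88868841; θ=atan2(y, x)=173.6391° ≈ 173.6°
Leg 5: φ1=-1.0347534, φ2=-0.4475234, Δφ=0.5872300, Δλ=-1.6212171 rad; a=sin²(Δφ/2)+cosφ1·cosφ2·sin²(Δλ/2)=0.3255843555; c=2·atan2(√a, √(1-a))=1.214472556; dist=6371·c=7737.405 ≈ 7737.4 km; running total=32333.0 km
Leg 5 bearing: y=sinΔλ·cosφ2=-0.90037588, x=cosφ1·sinφ2-sinφ1·cosφ2·cosΔλ=-0.26007691; θ=atan2(y, x)=-106.1116° <0 so +360° → 253.8884° ≈ 253.9°
Leg 6: φ1=-0.4475234, φ2=0.3460744, Δφ=0.7935977, Δλ=1.1534864 rad; a=sin²(Δφ/2)+cosφ1·cosφ2·sin²(Δλ/2)=0.4015304258; c=2·atan2(√a, √(1-a))=1.372561384; dist=6371·c=8744.589 ≈ 8744.6 km; running total=41077.6 km
Leg 6 bearing: y=sinΔλ·cosφ2=0.85998207, x=cosφ1·sinφ2-sinφ1·cosφ2·cosΔλ=0.47079274; θ=atan2(y, x)=61.3017° ≈ 61.3°

Leg 1: dist=4048.5 km, bearing=136.7°
Leg 2: dist=1620.4 km, bearing=44.3°
Leg 3: dist=5961.9 km, bearing=31.7°
Leg 4: dist=12964.8 km, bearing=173.6°
Leg 5: dist=7737.4 km, bearing=253.9°
Leg 6: dist=8744.6 km, bearing=61.3°
Total: 41077.6 km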